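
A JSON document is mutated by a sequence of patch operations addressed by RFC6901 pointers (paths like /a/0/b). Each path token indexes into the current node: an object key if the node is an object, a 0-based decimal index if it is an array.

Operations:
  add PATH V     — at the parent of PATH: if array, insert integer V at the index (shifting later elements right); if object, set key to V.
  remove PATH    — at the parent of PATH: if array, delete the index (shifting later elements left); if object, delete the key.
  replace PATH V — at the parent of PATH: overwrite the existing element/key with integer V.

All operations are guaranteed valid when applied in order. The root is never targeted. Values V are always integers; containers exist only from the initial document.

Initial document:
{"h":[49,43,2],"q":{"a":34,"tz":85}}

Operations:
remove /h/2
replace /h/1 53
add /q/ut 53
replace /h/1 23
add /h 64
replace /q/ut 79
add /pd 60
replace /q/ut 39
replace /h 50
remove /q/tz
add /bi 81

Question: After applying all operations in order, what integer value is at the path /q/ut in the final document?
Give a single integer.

After op 1 (remove /h/2): {"h":[49,43],"q":{"a":34,"tz":85}}
After op 2 (replace /h/1 53): {"h":[49,53],"q":{"a":34,"tz":85}}
After op 3 (add /q/ut 53): {"h":[49,53],"q":{"a":34,"tz":85,"ut":53}}
After op 4 (replace /h/1 23): {"h":[49,23],"q":{"a":34,"tz":85,"ut":53}}
After op 5 (add /h 64): {"h":64,"q":{"a":34,"tz":85,"ut":53}}
After op 6 (replace /q/ut 79): {"h":64,"q":{"a":34,"tz":85,"ut":79}}
After op 7 (add /pd 60): {"h":64,"pd":60,"q":{"a":34,"tz":85,"ut":79}}
After op 8 (replace /q/ut 39): {"h":64,"pd":60,"q":{"a":34,"tz":85,"ut":39}}
After op 9 (replace /h 50): {"h":50,"pd":60,"q":{"a":34,"tz":85,"ut":39}}
After op 10 (remove /q/tz): {"h":50,"pd":60,"q":{"a":34,"ut":39}}
After op 11 (add /bi 81): {"bi":81,"h":50,"pd":60,"q":{"a":34,"ut":39}}
Value at /q/ut: 39

Answer: 39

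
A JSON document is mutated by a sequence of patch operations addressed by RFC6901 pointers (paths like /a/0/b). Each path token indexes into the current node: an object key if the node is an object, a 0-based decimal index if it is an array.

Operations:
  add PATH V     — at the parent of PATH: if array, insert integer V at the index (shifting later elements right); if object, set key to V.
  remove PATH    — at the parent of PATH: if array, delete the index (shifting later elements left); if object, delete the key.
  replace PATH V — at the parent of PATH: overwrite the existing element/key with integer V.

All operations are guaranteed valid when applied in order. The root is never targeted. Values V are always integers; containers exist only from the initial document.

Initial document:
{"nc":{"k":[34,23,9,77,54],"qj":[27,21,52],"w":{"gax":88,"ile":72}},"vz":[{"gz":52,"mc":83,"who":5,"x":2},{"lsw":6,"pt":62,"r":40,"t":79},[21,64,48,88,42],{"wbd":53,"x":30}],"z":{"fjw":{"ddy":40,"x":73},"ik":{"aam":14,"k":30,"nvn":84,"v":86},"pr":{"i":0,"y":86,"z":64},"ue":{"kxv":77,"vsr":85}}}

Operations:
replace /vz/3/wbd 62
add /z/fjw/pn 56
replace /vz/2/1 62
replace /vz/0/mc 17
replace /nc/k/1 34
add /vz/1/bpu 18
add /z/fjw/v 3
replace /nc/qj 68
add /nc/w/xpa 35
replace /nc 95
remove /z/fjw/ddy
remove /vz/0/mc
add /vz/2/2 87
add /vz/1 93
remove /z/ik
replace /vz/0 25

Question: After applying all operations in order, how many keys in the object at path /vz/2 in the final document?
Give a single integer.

After op 1 (replace /vz/3/wbd 62): {"nc":{"k":[34,23,9,77,54],"qj":[27,21,52],"w":{"gax":88,"ile":72}},"vz":[{"gz":52,"mc":83,"who":5,"x":2},{"lsw":6,"pt":62,"r":40,"t":79},[21,64,48,88,42],{"wbd":62,"x":30}],"z":{"fjw":{"ddy":40,"x":73},"ik":{"aam":14,"k":30,"nvn":84,"v":86},"pr":{"i":0,"y":86,"z":64},"ue":{"kxv":77,"vsr":85}}}
After op 2 (add /z/fjw/pn 56): {"nc":{"k":[34,23,9,77,54],"qj":[27,21,52],"w":{"gax":88,"ile":72}},"vz":[{"gz":52,"mc":83,"who":5,"x":2},{"lsw":6,"pt":62,"r":40,"t":79},[21,64,48,88,42],{"wbd":62,"x":30}],"z":{"fjw":{"ddy":40,"pn":56,"x":73},"ik":{"aam":14,"k":30,"nvn":84,"v":86},"pr":{"i":0,"y":86,"z":64},"ue":{"kxv":77,"vsr":85}}}
After op 3 (replace /vz/2/1 62): {"nc":{"k":[34,23,9,77,54],"qj":[27,21,52],"w":{"gax":88,"ile":72}},"vz":[{"gz":52,"mc":83,"who":5,"x":2},{"lsw":6,"pt":62,"r":40,"t":79},[21,62,48,88,42],{"wbd":62,"x":30}],"z":{"fjw":{"ddy":40,"pn":56,"x":73},"ik":{"aam":14,"k":30,"nvn":84,"v":86},"pr":{"i":0,"y":86,"z":64},"ue":{"kxv":77,"vsr":85}}}
After op 4 (replace /vz/0/mc 17): {"nc":{"k":[34,23,9,77,54],"qj":[27,21,52],"w":{"gax":88,"ile":72}},"vz":[{"gz":52,"mc":17,"who":5,"x":2},{"lsw":6,"pt":62,"r":40,"t":79},[21,62,48,88,42],{"wbd":62,"x":30}],"z":{"fjw":{"ddy":40,"pn":56,"x":73},"ik":{"aam":14,"k":30,"nvn":84,"v":86},"pr":{"i":0,"y":86,"z":64},"ue":{"kxv":77,"vsr":85}}}
After op 5 (replace /nc/k/1 34): {"nc":{"k":[34,34,9,77,54],"qj":[27,21,52],"w":{"gax":88,"ile":72}},"vz":[{"gz":52,"mc":17,"who":5,"x":2},{"lsw":6,"pt":62,"r":40,"t":79},[21,62,48,88,42],{"wbd":62,"x":30}],"z":{"fjw":{"ddy":40,"pn":56,"x":73},"ik":{"aam":14,"k":30,"nvn":84,"v":86},"pr":{"i":0,"y":86,"z":64},"ue":{"kxv":77,"vsr":85}}}
After op 6 (add /vz/1/bpu 18): {"nc":{"k":[34,34,9,77,54],"qj":[27,21,52],"w":{"gax":88,"ile":72}},"vz":[{"gz":52,"mc":17,"who":5,"x":2},{"bpu":18,"lsw":6,"pt":62,"r":40,"t":79},[21,62,48,88,42],{"wbd":62,"x":30}],"z":{"fjw":{"ddy":40,"pn":56,"x":73},"ik":{"aam":14,"k":30,"nvn":84,"v":86},"pr":{"i":0,"y":86,"z":64},"ue":{"kxv":77,"vsr":85}}}
After op 7 (add /z/fjw/v 3): {"nc":{"k":[34,34,9,77,54],"qj":[27,21,52],"w":{"gax":88,"ile":72}},"vz":[{"gz":52,"mc":17,"who":5,"x":2},{"bpu":18,"lsw":6,"pt":62,"r":40,"t":79},[21,62,48,88,42],{"wbd":62,"x":30}],"z":{"fjw":{"ddy":40,"pn":56,"v":3,"x":73},"ik":{"aam":14,"k":30,"nvn":84,"v":86},"pr":{"i":0,"y":86,"z":64},"ue":{"kxv":77,"vsr":85}}}
After op 8 (replace /nc/qj 68): {"nc":{"k":[34,34,9,77,54],"qj":68,"w":{"gax":88,"ile":72}},"vz":[{"gz":52,"mc":17,"who":5,"x":2},{"bpu":18,"lsw":6,"pt":62,"r":40,"t":79},[21,62,48,88,42],{"wbd":62,"x":30}],"z":{"fjw":{"ddy":40,"pn":56,"v":3,"x":73},"ik":{"aam":14,"k":30,"nvn":84,"v":86},"pr":{"i":0,"y":86,"z":64},"ue":{"kxv":77,"vsr":85}}}
After op 9 (add /nc/w/xpa 35): {"nc":{"k":[34,34,9,77,54],"qj":68,"w":{"gax":88,"ile":72,"xpa":35}},"vz":[{"gz":52,"mc":17,"who":5,"x":2},{"bpu":18,"lsw":6,"pt":62,"r":40,"t":79},[21,62,48,88,42],{"wbd":62,"x":30}],"z":{"fjw":{"ddy":40,"pn":56,"v":3,"x":73},"ik":{"aam":14,"k":30,"nvn":84,"v":86},"pr":{"i":0,"y":86,"z":64},"ue":{"kxv":77,"vsr":85}}}
After op 10 (replace /nc 95): {"nc":95,"vz":[{"gz":52,"mc":17,"who":5,"x":2},{"bpu":18,"lsw":6,"pt":62,"r":40,"t":79},[21,62,48,88,42],{"wbd":62,"x":30}],"z":{"fjw":{"ddy":40,"pn":56,"v":3,"x":73},"ik":{"aam":14,"k":30,"nvn":84,"v":86},"pr":{"i":0,"y":86,"z":64},"ue":{"kxv":77,"vsr":85}}}
After op 11 (remove /z/fjw/ddy): {"nc":95,"vz":[{"gz":52,"mc":17,"who":5,"x":2},{"bpu":18,"lsw":6,"pt":62,"r":40,"t":79},[21,62,48,88,42],{"wbd":62,"x":30}],"z":{"fjw":{"pn":56,"v":3,"x":73},"ik":{"aam":14,"k":30,"nvn":84,"v":86},"pr":{"i":0,"y":86,"z":64},"ue":{"kxv":77,"vsr":85}}}
After op 12 (remove /vz/0/mc): {"nc":95,"vz":[{"gz":52,"who":5,"x":2},{"bpu":18,"lsw":6,"pt":62,"r":40,"t":79},[21,62,48,88,42],{"wbd":62,"x":30}],"z":{"fjw":{"pn":56,"v":3,"x":73},"ik":{"aam":14,"k":30,"nvn":84,"v":86},"pr":{"i":0,"y":86,"z":64},"ue":{"kxv":77,"vsr":85}}}
After op 13 (add /vz/2/2 87): {"nc":95,"vz":[{"gz":52,"who":5,"x":2},{"bpu":18,"lsw":6,"pt":62,"r":40,"t":79},[21,62,87,48,88,42],{"wbd":62,"x":30}],"z":{"fjw":{"pn":56,"v":3,"x":73},"ik":{"aam":14,"k":30,"nvn":84,"v":86},"pr":{"i":0,"y":86,"z":64},"ue":{"kxv":77,"vsr":85}}}
After op 14 (add /vz/1 93): {"nc":95,"vz":[{"gz":52,"who":5,"x":2},93,{"bpu":18,"lsw":6,"pt":62,"r":40,"t":79},[21,62,87,48,88,42],{"wbd":62,"x":30}],"z":{"fjw":{"pn":56,"v":3,"x":73},"ik":{"aam":14,"k":30,"nvn":84,"v":86},"pr":{"i":0,"y":86,"z":64},"ue":{"kxv":77,"vsr":85}}}
After op 15 (remove /z/ik): {"nc":95,"vz":[{"gz":52,"who":5,"x":2},93,{"bpu":18,"lsw":6,"pt":62,"r":40,"t":79},[21,62,87,48,88,42],{"wbd":62,"x":30}],"z":{"fjw":{"pn":56,"v":3,"x":73},"pr":{"i":0,"y":86,"z":64},"ue":{"kxv":77,"vsr":85}}}
After op 16 (replace /vz/0 25): {"nc":95,"vz":[25,93,{"bpu":18,"lsw":6,"pt":62,"r":40,"t":79},[21,62,87,48,88,42],{"wbd":62,"x":30}],"z":{"fjw":{"pn":56,"v":3,"x":73},"pr":{"i":0,"y":86,"z":64},"ue":{"kxv":77,"vsr":85}}}
Size at path /vz/2: 5

Answer: 5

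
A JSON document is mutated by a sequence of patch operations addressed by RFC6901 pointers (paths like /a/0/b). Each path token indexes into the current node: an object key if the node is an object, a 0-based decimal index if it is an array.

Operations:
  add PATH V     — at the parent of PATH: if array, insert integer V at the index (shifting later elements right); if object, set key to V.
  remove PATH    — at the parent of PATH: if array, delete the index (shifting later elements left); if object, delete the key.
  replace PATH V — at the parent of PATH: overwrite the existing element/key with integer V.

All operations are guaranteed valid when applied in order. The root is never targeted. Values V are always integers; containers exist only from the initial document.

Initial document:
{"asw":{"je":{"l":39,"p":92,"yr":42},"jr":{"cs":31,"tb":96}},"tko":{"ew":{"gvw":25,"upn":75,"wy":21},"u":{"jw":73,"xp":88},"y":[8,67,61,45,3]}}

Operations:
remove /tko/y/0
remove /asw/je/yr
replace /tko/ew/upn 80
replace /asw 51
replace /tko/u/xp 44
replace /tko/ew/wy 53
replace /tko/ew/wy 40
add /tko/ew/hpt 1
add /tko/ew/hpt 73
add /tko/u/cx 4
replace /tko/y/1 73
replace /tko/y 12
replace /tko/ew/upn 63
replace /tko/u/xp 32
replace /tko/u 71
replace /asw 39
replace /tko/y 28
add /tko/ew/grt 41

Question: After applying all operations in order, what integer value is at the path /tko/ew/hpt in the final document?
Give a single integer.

After op 1 (remove /tko/y/0): {"asw":{"je":{"l":39,"p":92,"yr":42},"jr":{"cs":31,"tb":96}},"tko":{"ew":{"gvw":25,"upn":75,"wy":21},"u":{"jw":73,"xp":88},"y":[67,61,45,3]}}
After op 2 (remove /asw/je/yr): {"asw":{"je":{"l":39,"p":92},"jr":{"cs":31,"tb":96}},"tko":{"ew":{"gvw":25,"upn":75,"wy":21},"u":{"jw":73,"xp":88},"y":[67,61,45,3]}}
After op 3 (replace /tko/ew/upn 80): {"asw":{"je":{"l":39,"p":92},"jr":{"cs":31,"tb":96}},"tko":{"ew":{"gvw":25,"upn":80,"wy":21},"u":{"jw":73,"xp":88},"y":[67,61,45,3]}}
After op 4 (replace /asw 51): {"asw":51,"tko":{"ew":{"gvw":25,"upn":80,"wy":21},"u":{"jw":73,"xp":88},"y":[67,61,45,3]}}
After op 5 (replace /tko/u/xp 44): {"asw":51,"tko":{"ew":{"gvw":25,"upn":80,"wy":21},"u":{"jw":73,"xp":44},"y":[67,61,45,3]}}
After op 6 (replace /tko/ew/wy 53): {"asw":51,"tko":{"ew":{"gvw":25,"upn":80,"wy":53},"u":{"jw":73,"xp":44},"y":[67,61,45,3]}}
After op 7 (replace /tko/ew/wy 40): {"asw":51,"tko":{"ew":{"gvw":25,"upn":80,"wy":40},"u":{"jw":73,"xp":44},"y":[67,61,45,3]}}
After op 8 (add /tko/ew/hpt 1): {"asw":51,"tko":{"ew":{"gvw":25,"hpt":1,"upn":80,"wy":40},"u":{"jw":73,"xp":44},"y":[67,61,45,3]}}
After op 9 (add /tko/ew/hpt 73): {"asw":51,"tko":{"ew":{"gvw":25,"hpt":73,"upn":80,"wy":40},"u":{"jw":73,"xp":44},"y":[67,61,45,3]}}
After op 10 (add /tko/u/cx 4): {"asw":51,"tko":{"ew":{"gvw":25,"hpt":73,"upn":80,"wy":40},"u":{"cx":4,"jw":73,"xp":44},"y":[67,61,45,3]}}
After op 11 (replace /tko/y/1 73): {"asw":51,"tko":{"ew":{"gvw":25,"hpt":73,"upn":80,"wy":40},"u":{"cx":4,"jw":73,"xp":44},"y":[67,73,45,3]}}
After op 12 (replace /tko/y 12): {"asw":51,"tko":{"ew":{"gvw":25,"hpt":73,"upn":80,"wy":40},"u":{"cx":4,"jw":73,"xp":44},"y":12}}
After op 13 (replace /tko/ew/upn 63): {"asw":51,"tko":{"ew":{"gvw":25,"hpt":73,"upn":63,"wy":40},"u":{"cx":4,"jw":73,"xp":44},"y":12}}
After op 14 (replace /tko/u/xp 32): {"asw":51,"tko":{"ew":{"gvw":25,"hpt":73,"upn":63,"wy":40},"u":{"cx":4,"jw":73,"xp":32},"y":12}}
After op 15 (replace /tko/u 71): {"asw":51,"tko":{"ew":{"gvw":25,"hpt":73,"upn":63,"wy":40},"u":71,"y":12}}
After op 16 (replace /asw 39): {"asw":39,"tko":{"ew":{"gvw":25,"hpt":73,"upn":63,"wy":40},"u":71,"y":12}}
After op 17 (replace /tko/y 28): {"asw":39,"tko":{"ew":{"gvw":25,"hpt":73,"upn":63,"wy":40},"u":71,"y":28}}
After op 18 (add /tko/ew/grt 41): {"asw":39,"tko":{"ew":{"grt":41,"gvw":25,"hpt":73,"upn":63,"wy":40},"u":71,"y":28}}
Value at /tko/ew/hpt: 73

Answer: 73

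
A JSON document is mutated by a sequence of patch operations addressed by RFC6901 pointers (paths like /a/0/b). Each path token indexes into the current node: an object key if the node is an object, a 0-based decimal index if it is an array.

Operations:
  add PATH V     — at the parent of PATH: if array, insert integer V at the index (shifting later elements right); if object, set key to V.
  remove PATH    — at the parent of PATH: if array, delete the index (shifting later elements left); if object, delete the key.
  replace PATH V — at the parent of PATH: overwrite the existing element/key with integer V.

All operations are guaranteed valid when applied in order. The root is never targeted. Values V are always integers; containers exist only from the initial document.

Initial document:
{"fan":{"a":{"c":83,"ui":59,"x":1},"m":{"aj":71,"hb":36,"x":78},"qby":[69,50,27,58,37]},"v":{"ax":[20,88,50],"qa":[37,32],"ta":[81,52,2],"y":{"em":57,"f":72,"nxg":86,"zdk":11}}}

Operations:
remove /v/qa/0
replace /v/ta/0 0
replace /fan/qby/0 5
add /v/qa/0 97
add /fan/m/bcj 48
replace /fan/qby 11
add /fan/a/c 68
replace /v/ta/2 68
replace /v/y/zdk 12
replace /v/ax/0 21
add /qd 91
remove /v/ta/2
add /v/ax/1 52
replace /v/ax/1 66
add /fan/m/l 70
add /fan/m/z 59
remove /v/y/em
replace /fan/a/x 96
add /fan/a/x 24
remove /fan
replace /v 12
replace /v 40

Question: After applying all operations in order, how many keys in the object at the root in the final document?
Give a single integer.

Answer: 2

Derivation:
After op 1 (remove /v/qa/0): {"fan":{"a":{"c":83,"ui":59,"x":1},"m":{"aj":71,"hb":36,"x":78},"qby":[69,50,27,58,37]},"v":{"ax":[20,88,50],"qa":[32],"ta":[81,52,2],"y":{"em":57,"f":72,"nxg":86,"zdk":11}}}
After op 2 (replace /v/ta/0 0): {"fan":{"a":{"c":83,"ui":59,"x":1},"m":{"aj":71,"hb":36,"x":78},"qby":[69,50,27,58,37]},"v":{"ax":[20,88,50],"qa":[32],"ta":[0,52,2],"y":{"em":57,"f":72,"nxg":86,"zdk":11}}}
After op 3 (replace /fan/qby/0 5): {"fan":{"a":{"c":83,"ui":59,"x":1},"m":{"aj":71,"hb":36,"x":78},"qby":[5,50,27,58,37]},"v":{"ax":[20,88,50],"qa":[32],"ta":[0,52,2],"y":{"em":57,"f":72,"nxg":86,"zdk":11}}}
After op 4 (add /v/qa/0 97): {"fan":{"a":{"c":83,"ui":59,"x":1},"m":{"aj":71,"hb":36,"x":78},"qby":[5,50,27,58,37]},"v":{"ax":[20,88,50],"qa":[97,32],"ta":[0,52,2],"y":{"em":57,"f":72,"nxg":86,"zdk":11}}}
After op 5 (add /fan/m/bcj 48): {"fan":{"a":{"c":83,"ui":59,"x":1},"m":{"aj":71,"bcj":48,"hb":36,"x":78},"qby":[5,50,27,58,37]},"v":{"ax":[20,88,50],"qa":[97,32],"ta":[0,52,2],"y":{"em":57,"f":72,"nxg":86,"zdk":11}}}
After op 6 (replace /fan/qby 11): {"fan":{"a":{"c":83,"ui":59,"x":1},"m":{"aj":71,"bcj":48,"hb":36,"x":78},"qby":11},"v":{"ax":[20,88,50],"qa":[97,32],"ta":[0,52,2],"y":{"em":57,"f":72,"nxg":86,"zdk":11}}}
After op 7 (add /fan/a/c 68): {"fan":{"a":{"c":68,"ui":59,"x":1},"m":{"aj":71,"bcj":48,"hb":36,"x":78},"qby":11},"v":{"ax":[20,88,50],"qa":[97,32],"ta":[0,52,2],"y":{"em":57,"f":72,"nxg":86,"zdk":11}}}
After op 8 (replace /v/ta/2 68): {"fan":{"a":{"c":68,"ui":59,"x":1},"m":{"aj":71,"bcj":48,"hb":36,"x":78},"qby":11},"v":{"ax":[20,88,50],"qa":[97,32],"ta":[0,52,68],"y":{"em":57,"f":72,"nxg":86,"zdk":11}}}
After op 9 (replace /v/y/zdk 12): {"fan":{"a":{"c":68,"ui":59,"x":1},"m":{"aj":71,"bcj":48,"hb":36,"x":78},"qby":11},"v":{"ax":[20,88,50],"qa":[97,32],"ta":[0,52,68],"y":{"em":57,"f":72,"nxg":86,"zdk":12}}}
After op 10 (replace /v/ax/0 21): {"fan":{"a":{"c":68,"ui":59,"x":1},"m":{"aj":71,"bcj":48,"hb":36,"x":78},"qby":11},"v":{"ax":[21,88,50],"qa":[97,32],"ta":[0,52,68],"y":{"em":57,"f":72,"nxg":86,"zdk":12}}}
After op 11 (add /qd 91): {"fan":{"a":{"c":68,"ui":59,"x":1},"m":{"aj":71,"bcj":48,"hb":36,"x":78},"qby":11},"qd":91,"v":{"ax":[21,88,50],"qa":[97,32],"ta":[0,52,68],"y":{"em":57,"f":72,"nxg":86,"zdk":12}}}
After op 12 (remove /v/ta/2): {"fan":{"a":{"c":68,"ui":59,"x":1},"m":{"aj":71,"bcj":48,"hb":36,"x":78},"qby":11},"qd":91,"v":{"ax":[21,88,50],"qa":[97,32],"ta":[0,52],"y":{"em":57,"f":72,"nxg":86,"zdk":12}}}
After op 13 (add /v/ax/1 52): {"fan":{"a":{"c":68,"ui":59,"x":1},"m":{"aj":71,"bcj":48,"hb":36,"x":78},"qby":11},"qd":91,"v":{"ax":[21,52,88,50],"qa":[97,32],"ta":[0,52],"y":{"em":57,"f":72,"nxg":86,"zdk":12}}}
After op 14 (replace /v/ax/1 66): {"fan":{"a":{"c":68,"ui":59,"x":1},"m":{"aj":71,"bcj":48,"hb":36,"x":78},"qby":11},"qd":91,"v":{"ax":[21,66,88,50],"qa":[97,32],"ta":[0,52],"y":{"em":57,"f":72,"nxg":86,"zdk":12}}}
After op 15 (add /fan/m/l 70): {"fan":{"a":{"c":68,"ui":59,"x":1},"m":{"aj":71,"bcj":48,"hb":36,"l":70,"x":78},"qby":11},"qd":91,"v":{"ax":[21,66,88,50],"qa":[97,32],"ta":[0,52],"y":{"em":57,"f":72,"nxg":86,"zdk":12}}}
After op 16 (add /fan/m/z 59): {"fan":{"a":{"c":68,"ui":59,"x":1},"m":{"aj":71,"bcj":48,"hb":36,"l":70,"x":78,"z":59},"qby":11},"qd":91,"v":{"ax":[21,66,88,50],"qa":[97,32],"ta":[0,52],"y":{"em":57,"f":72,"nxg":86,"zdk":12}}}
After op 17 (remove /v/y/em): {"fan":{"a":{"c":68,"ui":59,"x":1},"m":{"aj":71,"bcj":48,"hb":36,"l":70,"x":78,"z":59},"qby":11},"qd":91,"v":{"ax":[21,66,88,50],"qa":[97,32],"ta":[0,52],"y":{"f":72,"nxg":86,"zdk":12}}}
After op 18 (replace /fan/a/x 96): {"fan":{"a":{"c":68,"ui":59,"x":96},"m":{"aj":71,"bcj":48,"hb":36,"l":70,"x":78,"z":59},"qby":11},"qd":91,"v":{"ax":[21,66,88,50],"qa":[97,32],"ta":[0,52],"y":{"f":72,"nxg":86,"zdk":12}}}
After op 19 (add /fan/a/x 24): {"fan":{"a":{"c":68,"ui":59,"x":24},"m":{"aj":71,"bcj":48,"hb":36,"l":70,"x":78,"z":59},"qby":11},"qd":91,"v":{"ax":[21,66,88,50],"qa":[97,32],"ta":[0,52],"y":{"f":72,"nxg":86,"zdk":12}}}
After op 20 (remove /fan): {"qd":91,"v":{"ax":[21,66,88,50],"qa":[97,32],"ta":[0,52],"y":{"f":72,"nxg":86,"zdk":12}}}
After op 21 (replace /v 12): {"qd":91,"v":12}
After op 22 (replace /v 40): {"qd":91,"v":40}
Size at the root: 2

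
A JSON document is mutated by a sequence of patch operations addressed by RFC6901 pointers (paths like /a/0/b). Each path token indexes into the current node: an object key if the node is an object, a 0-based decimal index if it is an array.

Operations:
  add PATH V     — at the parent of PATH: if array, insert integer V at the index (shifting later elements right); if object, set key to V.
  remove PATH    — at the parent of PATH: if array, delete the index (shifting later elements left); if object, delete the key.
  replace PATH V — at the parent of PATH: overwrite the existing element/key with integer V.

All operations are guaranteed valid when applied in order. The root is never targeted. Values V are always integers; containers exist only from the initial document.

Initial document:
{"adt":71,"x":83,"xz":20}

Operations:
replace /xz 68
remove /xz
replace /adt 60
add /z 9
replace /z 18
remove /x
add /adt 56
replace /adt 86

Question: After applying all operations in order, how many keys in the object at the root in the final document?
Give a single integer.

After op 1 (replace /xz 68): {"adt":71,"x":83,"xz":68}
After op 2 (remove /xz): {"adt":71,"x":83}
After op 3 (replace /adt 60): {"adt":60,"x":83}
After op 4 (add /z 9): {"adt":60,"x":83,"z":9}
After op 5 (replace /z 18): {"adt":60,"x":83,"z":18}
After op 6 (remove /x): {"adt":60,"z":18}
After op 7 (add /adt 56): {"adt":56,"z":18}
After op 8 (replace /adt 86): {"adt":86,"z":18}
Size at the root: 2

Answer: 2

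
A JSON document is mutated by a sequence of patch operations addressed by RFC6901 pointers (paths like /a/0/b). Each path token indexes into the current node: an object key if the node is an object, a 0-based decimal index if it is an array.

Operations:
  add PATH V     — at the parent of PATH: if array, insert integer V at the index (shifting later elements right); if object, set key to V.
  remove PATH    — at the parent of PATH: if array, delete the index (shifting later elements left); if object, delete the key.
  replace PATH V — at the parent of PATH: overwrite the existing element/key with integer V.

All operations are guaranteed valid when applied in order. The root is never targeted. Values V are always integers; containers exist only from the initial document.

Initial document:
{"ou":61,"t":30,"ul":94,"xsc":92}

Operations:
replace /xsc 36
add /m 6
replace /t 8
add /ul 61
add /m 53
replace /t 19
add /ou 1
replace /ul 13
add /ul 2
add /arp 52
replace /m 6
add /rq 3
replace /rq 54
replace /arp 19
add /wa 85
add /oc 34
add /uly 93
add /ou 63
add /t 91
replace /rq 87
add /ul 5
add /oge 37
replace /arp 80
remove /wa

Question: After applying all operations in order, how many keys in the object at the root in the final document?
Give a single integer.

Answer: 10

Derivation:
After op 1 (replace /xsc 36): {"ou":61,"t":30,"ul":94,"xsc":36}
After op 2 (add /m 6): {"m":6,"ou":61,"t":30,"ul":94,"xsc":36}
After op 3 (replace /t 8): {"m":6,"ou":61,"t":8,"ul":94,"xsc":36}
After op 4 (add /ul 61): {"m":6,"ou":61,"t":8,"ul":61,"xsc":36}
After op 5 (add /m 53): {"m":53,"ou":61,"t":8,"ul":61,"xsc":36}
After op 6 (replace /t 19): {"m":53,"ou":61,"t":19,"ul":61,"xsc":36}
After op 7 (add /ou 1): {"m":53,"ou":1,"t":19,"ul":61,"xsc":36}
After op 8 (replace /ul 13): {"m":53,"ou":1,"t":19,"ul":13,"xsc":36}
After op 9 (add /ul 2): {"m":53,"ou":1,"t":19,"ul":2,"xsc":36}
After op 10 (add /arp 52): {"arp":52,"m":53,"ou":1,"t":19,"ul":2,"xsc":36}
After op 11 (replace /m 6): {"arp":52,"m":6,"ou":1,"t":19,"ul":2,"xsc":36}
After op 12 (add /rq 3): {"arp":52,"m":6,"ou":1,"rq":3,"t":19,"ul":2,"xsc":36}
After op 13 (replace /rq 54): {"arp":52,"m":6,"ou":1,"rq":54,"t":19,"ul":2,"xsc":36}
After op 14 (replace /arp 19): {"arp":19,"m":6,"ou":1,"rq":54,"t":19,"ul":2,"xsc":36}
After op 15 (add /wa 85): {"arp":19,"m":6,"ou":1,"rq":54,"t":19,"ul":2,"wa":85,"xsc":36}
After op 16 (add /oc 34): {"arp":19,"m":6,"oc":34,"ou":1,"rq":54,"t":19,"ul":2,"wa":85,"xsc":36}
After op 17 (add /uly 93): {"arp":19,"m":6,"oc":34,"ou":1,"rq":54,"t":19,"ul":2,"uly":93,"wa":85,"xsc":36}
After op 18 (add /ou 63): {"arp":19,"m":6,"oc":34,"ou":63,"rq":54,"t":19,"ul":2,"uly":93,"wa":85,"xsc":36}
After op 19 (add /t 91): {"arp":19,"m":6,"oc":34,"ou":63,"rq":54,"t":91,"ul":2,"uly":93,"wa":85,"xsc":36}
After op 20 (replace /rq 87): {"arp":19,"m":6,"oc":34,"ou":63,"rq":87,"t":91,"ul":2,"uly":93,"wa":85,"xsc":36}
After op 21 (add /ul 5): {"arp":19,"m":6,"oc":34,"ou":63,"rq":87,"t":91,"ul":5,"uly":93,"wa":85,"xsc":36}
After op 22 (add /oge 37): {"arp":19,"m":6,"oc":34,"oge":37,"ou":63,"rq":87,"t":91,"ul":5,"uly":93,"wa":85,"xsc":36}
After op 23 (replace /arp 80): {"arp":80,"m":6,"oc":34,"oge":37,"ou":63,"rq":87,"t":91,"ul":5,"uly":93,"wa":85,"xsc":36}
After op 24 (remove /wa): {"arp":80,"m":6,"oc":34,"oge":37,"ou":63,"rq":87,"t":91,"ul":5,"uly":93,"xsc":36}
Size at the root: 10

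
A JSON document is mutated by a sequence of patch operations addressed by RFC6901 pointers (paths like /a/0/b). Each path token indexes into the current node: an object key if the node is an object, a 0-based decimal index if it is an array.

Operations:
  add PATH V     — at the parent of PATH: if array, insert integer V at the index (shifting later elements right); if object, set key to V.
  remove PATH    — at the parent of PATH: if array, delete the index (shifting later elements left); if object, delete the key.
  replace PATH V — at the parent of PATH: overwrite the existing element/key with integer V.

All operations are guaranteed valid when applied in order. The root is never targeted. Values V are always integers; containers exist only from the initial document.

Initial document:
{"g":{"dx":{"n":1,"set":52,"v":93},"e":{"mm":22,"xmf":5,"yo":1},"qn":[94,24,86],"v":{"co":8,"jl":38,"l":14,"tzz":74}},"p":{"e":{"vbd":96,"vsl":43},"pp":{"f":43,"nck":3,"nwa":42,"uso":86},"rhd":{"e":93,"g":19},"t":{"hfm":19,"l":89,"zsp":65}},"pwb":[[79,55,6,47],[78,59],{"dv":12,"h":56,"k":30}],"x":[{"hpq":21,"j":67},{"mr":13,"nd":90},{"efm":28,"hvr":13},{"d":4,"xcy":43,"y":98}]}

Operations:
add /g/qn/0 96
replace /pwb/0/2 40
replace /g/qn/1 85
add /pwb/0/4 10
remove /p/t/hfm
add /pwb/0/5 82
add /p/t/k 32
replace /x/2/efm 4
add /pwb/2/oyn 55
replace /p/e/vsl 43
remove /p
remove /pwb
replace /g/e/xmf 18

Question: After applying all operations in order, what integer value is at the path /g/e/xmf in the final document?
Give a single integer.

After op 1 (add /g/qn/0 96): {"g":{"dx":{"n":1,"set":52,"v":93},"e":{"mm":22,"xmf":5,"yo":1},"qn":[96,94,24,86],"v":{"co":8,"jl":38,"l":14,"tzz":74}},"p":{"e":{"vbd":96,"vsl":43},"pp":{"f":43,"nck":3,"nwa":42,"uso":86},"rhd":{"e":93,"g":19},"t":{"hfm":19,"l":89,"zsp":65}},"pwb":[[79,55,6,47],[78,59],{"dv":12,"h":56,"k":30}],"x":[{"hpq":21,"j":67},{"mr":13,"nd":90},{"efm":28,"hvr":13},{"d":4,"xcy":43,"y":98}]}
After op 2 (replace /pwb/0/2 40): {"g":{"dx":{"n":1,"set":52,"v":93},"e":{"mm":22,"xmf":5,"yo":1},"qn":[96,94,24,86],"v":{"co":8,"jl":38,"l":14,"tzz":74}},"p":{"e":{"vbd":96,"vsl":43},"pp":{"f":43,"nck":3,"nwa":42,"uso":86},"rhd":{"e":93,"g":19},"t":{"hfm":19,"l":89,"zsp":65}},"pwb":[[79,55,40,47],[78,59],{"dv":12,"h":56,"k":30}],"x":[{"hpq":21,"j":67},{"mr":13,"nd":90},{"efm":28,"hvr":13},{"d":4,"xcy":43,"y":98}]}
After op 3 (replace /g/qn/1 85): {"g":{"dx":{"n":1,"set":52,"v":93},"e":{"mm":22,"xmf":5,"yo":1},"qn":[96,85,24,86],"v":{"co":8,"jl":38,"l":14,"tzz":74}},"p":{"e":{"vbd":96,"vsl":43},"pp":{"f":43,"nck":3,"nwa":42,"uso":86},"rhd":{"e":93,"g":19},"t":{"hfm":19,"l":89,"zsp":65}},"pwb":[[79,55,40,47],[78,59],{"dv":12,"h":56,"k":30}],"x":[{"hpq":21,"j":67},{"mr":13,"nd":90},{"efm":28,"hvr":13},{"d":4,"xcy":43,"y":98}]}
After op 4 (add /pwb/0/4 10): {"g":{"dx":{"n":1,"set":52,"v":93},"e":{"mm":22,"xmf":5,"yo":1},"qn":[96,85,24,86],"v":{"co":8,"jl":38,"l":14,"tzz":74}},"p":{"e":{"vbd":96,"vsl":43},"pp":{"f":43,"nck":3,"nwa":42,"uso":86},"rhd":{"e":93,"g":19},"t":{"hfm":19,"l":89,"zsp":65}},"pwb":[[79,55,40,47,10],[78,59],{"dv":12,"h":56,"k":30}],"x":[{"hpq":21,"j":67},{"mr":13,"nd":90},{"efm":28,"hvr":13},{"d":4,"xcy":43,"y":98}]}
After op 5 (remove /p/t/hfm): {"g":{"dx":{"n":1,"set":52,"v":93},"e":{"mm":22,"xmf":5,"yo":1},"qn":[96,85,24,86],"v":{"co":8,"jl":38,"l":14,"tzz":74}},"p":{"e":{"vbd":96,"vsl":43},"pp":{"f":43,"nck":3,"nwa":42,"uso":86},"rhd":{"e":93,"g":19},"t":{"l":89,"zsp":65}},"pwb":[[79,55,40,47,10],[78,59],{"dv":12,"h":56,"k":30}],"x":[{"hpq":21,"j":67},{"mr":13,"nd":90},{"efm":28,"hvr":13},{"d":4,"xcy":43,"y":98}]}
After op 6 (add /pwb/0/5 82): {"g":{"dx":{"n":1,"set":52,"v":93},"e":{"mm":22,"xmf":5,"yo":1},"qn":[96,85,24,86],"v":{"co":8,"jl":38,"l":14,"tzz":74}},"p":{"e":{"vbd":96,"vsl":43},"pp":{"f":43,"nck":3,"nwa":42,"uso":86},"rhd":{"e":93,"g":19},"t":{"l":89,"zsp":65}},"pwb":[[79,55,40,47,10,82],[78,59],{"dv":12,"h":56,"k":30}],"x":[{"hpq":21,"j":67},{"mr":13,"nd":90},{"efm":28,"hvr":13},{"d":4,"xcy":43,"y":98}]}
After op 7 (add /p/t/k 32): {"g":{"dx":{"n":1,"set":52,"v":93},"e":{"mm":22,"xmf":5,"yo":1},"qn":[96,85,24,86],"v":{"co":8,"jl":38,"l":14,"tzz":74}},"p":{"e":{"vbd":96,"vsl":43},"pp":{"f":43,"nck":3,"nwa":42,"uso":86},"rhd":{"e":93,"g":19},"t":{"k":32,"l":89,"zsp":65}},"pwb":[[79,55,40,47,10,82],[78,59],{"dv":12,"h":56,"k":30}],"x":[{"hpq":21,"j":67},{"mr":13,"nd":90},{"efm":28,"hvr":13},{"d":4,"xcy":43,"y":98}]}
After op 8 (replace /x/2/efm 4): {"g":{"dx":{"n":1,"set":52,"v":93},"e":{"mm":22,"xmf":5,"yo":1},"qn":[96,85,24,86],"v":{"co":8,"jl":38,"l":14,"tzz":74}},"p":{"e":{"vbd":96,"vsl":43},"pp":{"f":43,"nck":3,"nwa":42,"uso":86},"rhd":{"e":93,"g":19},"t":{"k":32,"l":89,"zsp":65}},"pwb":[[79,55,40,47,10,82],[78,59],{"dv":12,"h":56,"k":30}],"x":[{"hpq":21,"j":67},{"mr":13,"nd":90},{"efm":4,"hvr":13},{"d":4,"xcy":43,"y":98}]}
After op 9 (add /pwb/2/oyn 55): {"g":{"dx":{"n":1,"set":52,"v":93},"e":{"mm":22,"xmf":5,"yo":1},"qn":[96,85,24,86],"v":{"co":8,"jl":38,"l":14,"tzz":74}},"p":{"e":{"vbd":96,"vsl":43},"pp":{"f":43,"nck":3,"nwa":42,"uso":86},"rhd":{"e":93,"g":19},"t":{"k":32,"l":89,"zsp":65}},"pwb":[[79,55,40,47,10,82],[78,59],{"dv":12,"h":56,"k":30,"oyn":55}],"x":[{"hpq":21,"j":67},{"mr":13,"nd":90},{"efm":4,"hvr":13},{"d":4,"xcy":43,"y":98}]}
After op 10 (replace /p/e/vsl 43): {"g":{"dx":{"n":1,"set":52,"v":93},"e":{"mm":22,"xmf":5,"yo":1},"qn":[96,85,24,86],"v":{"co":8,"jl":38,"l":14,"tzz":74}},"p":{"e":{"vbd":96,"vsl":43},"pp":{"f":43,"nck":3,"nwa":42,"uso":86},"rhd":{"e":93,"g":19},"t":{"k":32,"l":89,"zsp":65}},"pwb":[[79,55,40,47,10,82],[78,59],{"dv":12,"h":56,"k":30,"oyn":55}],"x":[{"hpq":21,"j":67},{"mr":13,"nd":90},{"efm":4,"hvr":13},{"d":4,"xcy":43,"y":98}]}
After op 11 (remove /p): {"g":{"dx":{"n":1,"set":52,"v":93},"e":{"mm":22,"xmf":5,"yo":1},"qn":[96,85,24,86],"v":{"co":8,"jl":38,"l":14,"tzz":74}},"pwb":[[79,55,40,47,10,82],[78,59],{"dv":12,"h":56,"k":30,"oyn":55}],"x":[{"hpq":21,"j":67},{"mr":13,"nd":90},{"efm":4,"hvr":13},{"d":4,"xcy":43,"y":98}]}
After op 12 (remove /pwb): {"g":{"dx":{"n":1,"set":52,"v":93},"e":{"mm":22,"xmf":5,"yo":1},"qn":[96,85,24,86],"v":{"co":8,"jl":38,"l":14,"tzz":74}},"x":[{"hpq":21,"j":67},{"mr":13,"nd":90},{"efm":4,"hvr":13},{"d":4,"xcy":43,"y":98}]}
After op 13 (replace /g/e/xmf 18): {"g":{"dx":{"n":1,"set":52,"v":93},"e":{"mm":22,"xmf":18,"yo":1},"qn":[96,85,24,86],"v":{"co":8,"jl":38,"l":14,"tzz":74}},"x":[{"hpq":21,"j":67},{"mr":13,"nd":90},{"efm":4,"hvr":13},{"d":4,"xcy":43,"y":98}]}
Value at /g/e/xmf: 18

Answer: 18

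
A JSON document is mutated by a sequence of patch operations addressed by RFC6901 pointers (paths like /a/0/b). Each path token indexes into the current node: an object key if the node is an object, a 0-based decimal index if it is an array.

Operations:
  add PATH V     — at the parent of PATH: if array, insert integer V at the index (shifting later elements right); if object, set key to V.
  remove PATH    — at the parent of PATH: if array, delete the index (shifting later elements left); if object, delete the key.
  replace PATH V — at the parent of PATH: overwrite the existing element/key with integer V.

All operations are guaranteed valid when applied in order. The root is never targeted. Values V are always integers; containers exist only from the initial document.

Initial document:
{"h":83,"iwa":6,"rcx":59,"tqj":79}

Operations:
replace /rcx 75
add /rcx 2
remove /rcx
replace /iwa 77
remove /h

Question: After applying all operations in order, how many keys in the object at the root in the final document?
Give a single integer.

Answer: 2

Derivation:
After op 1 (replace /rcx 75): {"h":83,"iwa":6,"rcx":75,"tqj":79}
After op 2 (add /rcx 2): {"h":83,"iwa":6,"rcx":2,"tqj":79}
After op 3 (remove /rcx): {"h":83,"iwa":6,"tqj":79}
After op 4 (replace /iwa 77): {"h":83,"iwa":77,"tqj":79}
After op 5 (remove /h): {"iwa":77,"tqj":79}
Size at the root: 2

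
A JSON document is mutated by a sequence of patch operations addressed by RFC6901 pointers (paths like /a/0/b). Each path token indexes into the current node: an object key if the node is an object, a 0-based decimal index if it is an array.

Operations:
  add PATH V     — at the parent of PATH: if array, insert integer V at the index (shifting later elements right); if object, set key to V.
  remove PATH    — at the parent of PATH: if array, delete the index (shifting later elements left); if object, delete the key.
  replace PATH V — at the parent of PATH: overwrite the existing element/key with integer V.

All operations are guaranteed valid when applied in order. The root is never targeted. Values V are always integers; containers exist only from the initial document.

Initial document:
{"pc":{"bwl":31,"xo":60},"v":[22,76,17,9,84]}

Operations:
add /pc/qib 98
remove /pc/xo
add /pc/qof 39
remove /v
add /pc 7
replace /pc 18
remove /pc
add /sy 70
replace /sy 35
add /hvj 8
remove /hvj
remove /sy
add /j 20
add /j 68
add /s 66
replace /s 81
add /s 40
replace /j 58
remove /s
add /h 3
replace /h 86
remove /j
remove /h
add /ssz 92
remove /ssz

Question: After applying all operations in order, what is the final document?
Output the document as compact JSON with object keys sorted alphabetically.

After op 1 (add /pc/qib 98): {"pc":{"bwl":31,"qib":98,"xo":60},"v":[22,76,17,9,84]}
After op 2 (remove /pc/xo): {"pc":{"bwl":31,"qib":98},"v":[22,76,17,9,84]}
After op 3 (add /pc/qof 39): {"pc":{"bwl":31,"qib":98,"qof":39},"v":[22,76,17,9,84]}
After op 4 (remove /v): {"pc":{"bwl":31,"qib":98,"qof":39}}
After op 5 (add /pc 7): {"pc":7}
After op 6 (replace /pc 18): {"pc":18}
After op 7 (remove /pc): {}
After op 8 (add /sy 70): {"sy":70}
After op 9 (replace /sy 35): {"sy":35}
After op 10 (add /hvj 8): {"hvj":8,"sy":35}
After op 11 (remove /hvj): {"sy":35}
After op 12 (remove /sy): {}
After op 13 (add /j 20): {"j":20}
After op 14 (add /j 68): {"j":68}
After op 15 (add /s 66): {"j":68,"s":66}
After op 16 (replace /s 81): {"j":68,"s":81}
After op 17 (add /s 40): {"j":68,"s":40}
After op 18 (replace /j 58): {"j":58,"s":40}
After op 19 (remove /s): {"j":58}
After op 20 (add /h 3): {"h":3,"j":58}
After op 21 (replace /h 86): {"h":86,"j":58}
After op 22 (remove /j): {"h":86}
After op 23 (remove /h): {}
After op 24 (add /ssz 92): {"ssz":92}
After op 25 (remove /ssz): {}

Answer: {}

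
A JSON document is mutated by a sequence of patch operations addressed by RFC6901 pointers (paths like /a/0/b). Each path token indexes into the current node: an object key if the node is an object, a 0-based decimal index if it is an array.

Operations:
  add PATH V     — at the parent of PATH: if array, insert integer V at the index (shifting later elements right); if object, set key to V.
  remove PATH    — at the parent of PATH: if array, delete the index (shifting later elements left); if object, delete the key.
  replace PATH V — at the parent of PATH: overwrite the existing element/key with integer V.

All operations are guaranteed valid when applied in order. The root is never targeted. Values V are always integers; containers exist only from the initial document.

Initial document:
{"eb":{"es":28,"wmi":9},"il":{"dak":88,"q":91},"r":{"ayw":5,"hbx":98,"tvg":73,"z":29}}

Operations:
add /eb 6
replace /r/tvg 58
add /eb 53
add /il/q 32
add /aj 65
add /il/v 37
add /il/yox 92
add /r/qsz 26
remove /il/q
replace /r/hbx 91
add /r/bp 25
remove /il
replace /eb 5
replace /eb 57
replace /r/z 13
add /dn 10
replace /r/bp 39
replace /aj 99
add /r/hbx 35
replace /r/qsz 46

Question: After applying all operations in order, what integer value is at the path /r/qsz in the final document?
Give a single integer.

After op 1 (add /eb 6): {"eb":6,"il":{"dak":88,"q":91},"r":{"ayw":5,"hbx":98,"tvg":73,"z":29}}
After op 2 (replace /r/tvg 58): {"eb":6,"il":{"dak":88,"q":91},"r":{"ayw":5,"hbx":98,"tvg":58,"z":29}}
After op 3 (add /eb 53): {"eb":53,"il":{"dak":88,"q":91},"r":{"ayw":5,"hbx":98,"tvg":58,"z":29}}
After op 4 (add /il/q 32): {"eb":53,"il":{"dak":88,"q":32},"r":{"ayw":5,"hbx":98,"tvg":58,"z":29}}
After op 5 (add /aj 65): {"aj":65,"eb":53,"il":{"dak":88,"q":32},"r":{"ayw":5,"hbx":98,"tvg":58,"z":29}}
After op 6 (add /il/v 37): {"aj":65,"eb":53,"il":{"dak":88,"q":32,"v":37},"r":{"ayw":5,"hbx":98,"tvg":58,"z":29}}
After op 7 (add /il/yox 92): {"aj":65,"eb":53,"il":{"dak":88,"q":32,"v":37,"yox":92},"r":{"ayw":5,"hbx":98,"tvg":58,"z":29}}
After op 8 (add /r/qsz 26): {"aj":65,"eb":53,"il":{"dak":88,"q":32,"v":37,"yox":92},"r":{"ayw":5,"hbx":98,"qsz":26,"tvg":58,"z":29}}
After op 9 (remove /il/q): {"aj":65,"eb":53,"il":{"dak":88,"v":37,"yox":92},"r":{"ayw":5,"hbx":98,"qsz":26,"tvg":58,"z":29}}
After op 10 (replace /r/hbx 91): {"aj":65,"eb":53,"il":{"dak":88,"v":37,"yox":92},"r":{"ayw":5,"hbx":91,"qsz":26,"tvg":58,"z":29}}
After op 11 (add /r/bp 25): {"aj":65,"eb":53,"il":{"dak":88,"v":37,"yox":92},"r":{"ayw":5,"bp":25,"hbx":91,"qsz":26,"tvg":58,"z":29}}
After op 12 (remove /il): {"aj":65,"eb":53,"r":{"ayw":5,"bp":25,"hbx":91,"qsz":26,"tvg":58,"z":29}}
After op 13 (replace /eb 5): {"aj":65,"eb":5,"r":{"ayw":5,"bp":25,"hbx":91,"qsz":26,"tvg":58,"z":29}}
After op 14 (replace /eb 57): {"aj":65,"eb":57,"r":{"ayw":5,"bp":25,"hbx":91,"qsz":26,"tvg":58,"z":29}}
After op 15 (replace /r/z 13): {"aj":65,"eb":57,"r":{"ayw":5,"bp":25,"hbx":91,"qsz":26,"tvg":58,"z":13}}
After op 16 (add /dn 10): {"aj":65,"dn":10,"eb":57,"r":{"ayw":5,"bp":25,"hbx":91,"qsz":26,"tvg":58,"z":13}}
After op 17 (replace /r/bp 39): {"aj":65,"dn":10,"eb":57,"r":{"ayw":5,"bp":39,"hbx":91,"qsz":26,"tvg":58,"z":13}}
After op 18 (replace /aj 99): {"aj":99,"dn":10,"eb":57,"r":{"ayw":5,"bp":39,"hbx":91,"qsz":26,"tvg":58,"z":13}}
After op 19 (add /r/hbx 35): {"aj":99,"dn":10,"eb":57,"r":{"ayw":5,"bp":39,"hbx":35,"qsz":26,"tvg":58,"z":13}}
After op 20 (replace /r/qsz 46): {"aj":99,"dn":10,"eb":57,"r":{"ayw":5,"bp":39,"hbx":35,"qsz":46,"tvg":58,"z":13}}
Value at /r/qsz: 46

Answer: 46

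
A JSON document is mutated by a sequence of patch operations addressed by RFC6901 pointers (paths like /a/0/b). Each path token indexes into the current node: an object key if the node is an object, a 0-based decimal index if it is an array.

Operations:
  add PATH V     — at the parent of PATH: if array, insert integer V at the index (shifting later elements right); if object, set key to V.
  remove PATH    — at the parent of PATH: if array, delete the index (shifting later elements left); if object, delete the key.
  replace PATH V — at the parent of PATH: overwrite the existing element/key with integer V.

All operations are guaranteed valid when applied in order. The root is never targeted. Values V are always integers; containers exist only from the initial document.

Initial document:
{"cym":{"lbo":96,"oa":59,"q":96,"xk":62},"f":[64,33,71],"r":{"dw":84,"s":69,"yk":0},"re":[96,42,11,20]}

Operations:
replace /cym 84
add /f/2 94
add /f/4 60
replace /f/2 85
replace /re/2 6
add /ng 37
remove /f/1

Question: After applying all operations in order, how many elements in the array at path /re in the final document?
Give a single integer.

Answer: 4

Derivation:
After op 1 (replace /cym 84): {"cym":84,"f":[64,33,71],"r":{"dw":84,"s":69,"yk":0},"re":[96,42,11,20]}
After op 2 (add /f/2 94): {"cym":84,"f":[64,33,94,71],"r":{"dw":84,"s":69,"yk":0},"re":[96,42,11,20]}
After op 3 (add /f/4 60): {"cym":84,"f":[64,33,94,71,60],"r":{"dw":84,"s":69,"yk":0},"re":[96,42,11,20]}
After op 4 (replace /f/2 85): {"cym":84,"f":[64,33,85,71,60],"r":{"dw":84,"s":69,"yk":0},"re":[96,42,11,20]}
After op 5 (replace /re/2 6): {"cym":84,"f":[64,33,85,71,60],"r":{"dw":84,"s":69,"yk":0},"re":[96,42,6,20]}
After op 6 (add /ng 37): {"cym":84,"f":[64,33,85,71,60],"ng":37,"r":{"dw":84,"s":69,"yk":0},"re":[96,42,6,20]}
After op 7 (remove /f/1): {"cym":84,"f":[64,85,71,60],"ng":37,"r":{"dw":84,"s":69,"yk":0},"re":[96,42,6,20]}
Size at path /re: 4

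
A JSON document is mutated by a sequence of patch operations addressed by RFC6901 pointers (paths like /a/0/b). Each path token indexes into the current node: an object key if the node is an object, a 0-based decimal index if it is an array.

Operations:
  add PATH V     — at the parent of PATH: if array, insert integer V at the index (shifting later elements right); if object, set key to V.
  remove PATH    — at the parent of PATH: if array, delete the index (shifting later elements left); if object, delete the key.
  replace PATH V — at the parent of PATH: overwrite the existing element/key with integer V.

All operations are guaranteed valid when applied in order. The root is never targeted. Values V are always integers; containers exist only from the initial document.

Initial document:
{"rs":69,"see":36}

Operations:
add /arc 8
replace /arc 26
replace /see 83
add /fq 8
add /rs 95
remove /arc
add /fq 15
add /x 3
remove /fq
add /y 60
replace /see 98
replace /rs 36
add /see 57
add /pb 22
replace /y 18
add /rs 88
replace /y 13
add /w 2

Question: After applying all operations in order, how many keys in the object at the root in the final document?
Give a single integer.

After op 1 (add /arc 8): {"arc":8,"rs":69,"see":36}
After op 2 (replace /arc 26): {"arc":26,"rs":69,"see":36}
After op 3 (replace /see 83): {"arc":26,"rs":69,"see":83}
After op 4 (add /fq 8): {"arc":26,"fq":8,"rs":69,"see":83}
After op 5 (add /rs 95): {"arc":26,"fq":8,"rs":95,"see":83}
After op 6 (remove /arc): {"fq":8,"rs":95,"see":83}
After op 7 (add /fq 15): {"fq":15,"rs":95,"see":83}
After op 8 (add /x 3): {"fq":15,"rs":95,"see":83,"x":3}
After op 9 (remove /fq): {"rs":95,"see":83,"x":3}
After op 10 (add /y 60): {"rs":95,"see":83,"x":3,"y":60}
After op 11 (replace /see 98): {"rs":95,"see":98,"x":3,"y":60}
After op 12 (replace /rs 36): {"rs":36,"see":98,"x":3,"y":60}
After op 13 (add /see 57): {"rs":36,"see":57,"x":3,"y":60}
After op 14 (add /pb 22): {"pb":22,"rs":36,"see":57,"x":3,"y":60}
After op 15 (replace /y 18): {"pb":22,"rs":36,"see":57,"x":3,"y":18}
After op 16 (add /rs 88): {"pb":22,"rs":88,"see":57,"x":3,"y":18}
After op 17 (replace /y 13): {"pb":22,"rs":88,"see":57,"x":3,"y":13}
After op 18 (add /w 2): {"pb":22,"rs":88,"see":57,"w":2,"x":3,"y":13}
Size at the root: 6

Answer: 6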